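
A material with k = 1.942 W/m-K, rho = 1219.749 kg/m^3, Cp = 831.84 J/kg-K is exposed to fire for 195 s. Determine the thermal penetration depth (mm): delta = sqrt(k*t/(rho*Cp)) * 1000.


alpha = 1.942 / (1219.749 * 831.84) = 1.9140e-06 m^2/s
alpha * t = 0.00037323
delta = sqrt(0.00037323) * 1000 = 19.319 mm

19.319 mm


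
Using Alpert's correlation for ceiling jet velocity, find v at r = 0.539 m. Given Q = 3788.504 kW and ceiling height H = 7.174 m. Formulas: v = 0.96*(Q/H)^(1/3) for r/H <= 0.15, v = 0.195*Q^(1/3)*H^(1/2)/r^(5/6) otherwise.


r/H = 0.539 / 7.174 = 0.075132
r/H <= 0.15, so v = 0.96*(Q/H)^(1/3)
Q/H = 528.09
(Q/H)^(1/3) = 8.0829
v = 0.96 * 8.0829 = 7.7596 m/s

7.7596 m/s


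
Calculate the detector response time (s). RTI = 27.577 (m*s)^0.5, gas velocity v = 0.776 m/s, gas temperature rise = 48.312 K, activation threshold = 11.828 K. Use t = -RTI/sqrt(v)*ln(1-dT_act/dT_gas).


dT_act/dT_gas = 0.24483
ln(1 - 0.24483) = -0.28081
t = -27.577 / sqrt(0.776) * -0.28081 = 8.7907 s

8.7907 s


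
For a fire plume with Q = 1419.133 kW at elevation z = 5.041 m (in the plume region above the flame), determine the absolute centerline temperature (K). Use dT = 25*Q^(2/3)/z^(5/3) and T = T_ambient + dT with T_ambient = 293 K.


Q^(2/3) = 126.28
z^(5/3) = 14.820
dT = 25 * 126.28 / 14.820 = 213.02 K
T = 293 + 213.02 = 506.02 K

506.02 K


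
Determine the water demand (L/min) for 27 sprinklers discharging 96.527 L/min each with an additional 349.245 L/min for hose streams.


Sprinkler demand = 27 * 96.527 = 2606.229 L/min
Total = 2606.229 + 349.245 = 2955.474 L/min

2955.474 L/min


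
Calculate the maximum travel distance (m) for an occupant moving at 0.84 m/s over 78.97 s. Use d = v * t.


d = 0.84 * 78.97 = 66.335 m

66.335 m


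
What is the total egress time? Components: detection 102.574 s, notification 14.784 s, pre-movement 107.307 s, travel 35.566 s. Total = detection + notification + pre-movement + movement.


Total = 102.574 + 14.784 + 107.307 + 35.566 = 260.231 s

260.231 s


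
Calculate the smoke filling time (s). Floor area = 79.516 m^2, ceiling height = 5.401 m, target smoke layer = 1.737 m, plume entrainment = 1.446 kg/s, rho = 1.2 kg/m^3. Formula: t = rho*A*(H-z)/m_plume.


H - z = 3.664 m
t = 1.2 * 79.516 * 3.664 / 1.446 = 241.78 s

241.78 s


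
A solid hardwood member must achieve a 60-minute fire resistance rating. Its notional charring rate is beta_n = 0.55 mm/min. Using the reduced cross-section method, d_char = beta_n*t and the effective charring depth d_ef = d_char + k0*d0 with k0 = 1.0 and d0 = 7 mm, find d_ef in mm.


d_char = 0.55 * 60 = 33 mm
d_ef = 33 + 1.0*7 = 40 mm

40 mm


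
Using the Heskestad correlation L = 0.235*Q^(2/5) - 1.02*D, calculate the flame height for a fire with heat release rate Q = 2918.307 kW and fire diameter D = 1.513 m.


Q^(2/5) = 24.325
0.235 * Q^(2/5) = 5.7164
1.02 * D = 1.5433
L = 4.1731 m

4.1731 m


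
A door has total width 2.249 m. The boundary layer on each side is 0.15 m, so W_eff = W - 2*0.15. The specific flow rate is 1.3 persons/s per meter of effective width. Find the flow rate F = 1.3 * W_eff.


W_eff = 2.249 - 0.30 = 1.949 m
F = 1.3 * 1.949 = 2.5337 persons/s

2.5337 persons/s


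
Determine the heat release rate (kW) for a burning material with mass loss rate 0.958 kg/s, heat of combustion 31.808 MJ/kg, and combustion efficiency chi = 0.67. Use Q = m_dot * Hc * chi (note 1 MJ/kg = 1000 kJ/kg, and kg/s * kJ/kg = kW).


Hc = 31.808 MJ/kg = 31.808 * 1000 kJ/kg = 31808 kJ/kg
Q = 0.958 kg/s * 31808 kJ/kg * 0.67 = 20416 kW

20416 kW


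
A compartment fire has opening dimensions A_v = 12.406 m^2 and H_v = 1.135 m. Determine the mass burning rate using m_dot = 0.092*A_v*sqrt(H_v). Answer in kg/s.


sqrt(H_v) = 1.0654
m_dot = 0.092 * 12.406 * 1.0654 = 1.2160 kg/s

1.2160 kg/s


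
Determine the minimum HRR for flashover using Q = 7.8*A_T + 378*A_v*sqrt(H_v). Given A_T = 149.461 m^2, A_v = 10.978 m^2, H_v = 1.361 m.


7.8*A_T = 1165.8
sqrt(H_v) = 1.1666
378*A_v*sqrt(H_v) = 4841.1
Q = 1165.8 + 4841.1 = 6006.9 kW

6006.9 kW


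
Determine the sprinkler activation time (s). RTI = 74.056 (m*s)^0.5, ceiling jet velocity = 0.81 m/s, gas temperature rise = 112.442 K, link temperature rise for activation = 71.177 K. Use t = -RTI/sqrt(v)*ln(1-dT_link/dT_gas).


dT_link/dT_gas = 0.63301
ln(1 - 0.63301) = -1.0024
t = -74.056 / sqrt(0.81) * -1.0024 = 82.484 s

82.484 s


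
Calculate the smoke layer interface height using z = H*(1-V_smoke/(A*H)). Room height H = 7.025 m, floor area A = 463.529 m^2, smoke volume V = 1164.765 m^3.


V/(A*H) = 0.35770
1 - 0.35770 = 0.64230
z = 7.025 * 0.64230 = 4.5122 m

4.5122 m


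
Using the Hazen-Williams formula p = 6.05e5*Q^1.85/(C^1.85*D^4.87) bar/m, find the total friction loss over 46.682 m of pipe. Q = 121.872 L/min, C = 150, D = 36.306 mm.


Q^1.85 = 7226.4
C^1.85 = 10611
D^4.87 = 3.9545e+07
p/m = 0.010419 bar/m
p_total = 0.010419 * 46.682 = 0.48637 bar

0.48637 bar


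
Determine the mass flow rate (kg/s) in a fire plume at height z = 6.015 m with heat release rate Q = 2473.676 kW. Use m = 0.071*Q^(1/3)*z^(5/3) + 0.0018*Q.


Q^(1/3) = 13.524
z^(5/3) = 19.894
First term = 0.071 * 13.524 * 19.894 = 19.103
Second term = 0.0018 * 2473.676 = 4.4526
m = 23.555 kg/s

23.555 kg/s


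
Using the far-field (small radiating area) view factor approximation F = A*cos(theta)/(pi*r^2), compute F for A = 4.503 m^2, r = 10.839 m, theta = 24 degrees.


cos(24 deg) = 0.91355
pi*r^2 = 369.09
F = 4.503 * 0.91355 / 369.09 = 0.011146

0.011146


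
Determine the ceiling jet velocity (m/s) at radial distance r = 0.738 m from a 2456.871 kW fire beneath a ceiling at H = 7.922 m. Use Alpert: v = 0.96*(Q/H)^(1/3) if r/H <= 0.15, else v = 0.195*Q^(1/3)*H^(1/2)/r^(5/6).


r/H = 0.738 / 7.922 = 0.093158
r/H <= 0.15, so v = 0.96*(Q/H)^(1/3)
Q/H = 310.13
(Q/H)^(1/3) = 6.7689
v = 0.96 * 6.7689 = 6.4981 m/s

6.4981 m/s


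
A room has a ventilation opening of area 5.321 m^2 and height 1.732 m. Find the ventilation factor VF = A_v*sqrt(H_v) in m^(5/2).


sqrt(H_v) = 1.3161
VF = 5.321 * 1.3161 = 7.0027 m^(5/2)

7.0027 m^(5/2)


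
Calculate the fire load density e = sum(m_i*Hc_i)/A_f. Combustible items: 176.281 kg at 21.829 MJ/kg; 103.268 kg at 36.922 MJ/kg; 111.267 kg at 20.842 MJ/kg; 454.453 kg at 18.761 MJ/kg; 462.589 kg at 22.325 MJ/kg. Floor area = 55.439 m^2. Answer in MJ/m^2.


Total energy = 176.281*21.829 + 103.268*36.922 + 111.267*20.842 + 454.453*18.761 + 462.589*22.325
= 3848.038 + 3812.861 + 2319.027 + 8525.993 + 10327.30
= 28833.22 MJ
e = 28833.22 / 55.439 = 520.09 MJ/m^2

520.09 MJ/m^2


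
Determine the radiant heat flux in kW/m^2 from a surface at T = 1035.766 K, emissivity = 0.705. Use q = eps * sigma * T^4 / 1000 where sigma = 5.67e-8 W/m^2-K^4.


T^4 = 1.1509e+12
q = 0.705 * 5.67e-8 * 1.1509e+12 / 1000 = 46.006 kW/m^2

46.006 kW/m^2


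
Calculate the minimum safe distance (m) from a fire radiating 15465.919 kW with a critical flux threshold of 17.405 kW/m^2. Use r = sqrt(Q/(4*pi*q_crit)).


4*pi*q_crit = 218.72
Q/(4*pi*q_crit) = 70.712
r = sqrt(70.712) = 8.4090 m

8.4090 m


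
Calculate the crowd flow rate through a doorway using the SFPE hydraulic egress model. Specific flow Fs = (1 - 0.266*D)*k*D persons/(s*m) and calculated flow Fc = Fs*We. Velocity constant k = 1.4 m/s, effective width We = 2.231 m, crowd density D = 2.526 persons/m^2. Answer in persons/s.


1 - 0.266*D = 1 - 0.266*2.526 = 0.32808
Fs = 0.32808 * 1.4 * 2.526 = 1.1602 persons/(s*m)
Fc = 1.1602 * 2.231 = 2.5885 persons/s

2.5885 persons/s


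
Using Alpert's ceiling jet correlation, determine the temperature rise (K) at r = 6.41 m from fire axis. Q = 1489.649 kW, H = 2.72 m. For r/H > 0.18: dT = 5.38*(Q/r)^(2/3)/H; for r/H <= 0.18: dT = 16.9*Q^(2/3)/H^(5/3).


r/H = 6.41 / 2.72 = 2.3566
r/H > 0.18, so dT = 5.38*(Q/r)^(2/3)/H
Q/r = 232.39
(Q/r)^(2/3) = 37.799
dT = 5.38 * 37.799 / 2.72 = 74.765 K

74.765 K


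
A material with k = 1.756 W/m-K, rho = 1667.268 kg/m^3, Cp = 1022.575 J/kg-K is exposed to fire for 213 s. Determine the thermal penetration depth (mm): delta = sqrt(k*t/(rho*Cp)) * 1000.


alpha = 1.756 / (1667.268 * 1022.575) = 1.0300e-06 m^2/s
alpha * t = 0.00021938
delta = sqrt(0.00021938) * 1000 = 14.812 mm

14.812 mm


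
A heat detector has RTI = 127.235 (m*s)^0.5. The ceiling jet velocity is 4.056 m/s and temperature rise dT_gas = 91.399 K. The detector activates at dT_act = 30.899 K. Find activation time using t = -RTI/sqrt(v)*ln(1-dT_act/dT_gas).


dT_act/dT_gas = 0.33807
ln(1 - 0.33807) = -0.41259
t = -127.235 / sqrt(4.056) * -0.41259 = 26.066 s

26.066 s


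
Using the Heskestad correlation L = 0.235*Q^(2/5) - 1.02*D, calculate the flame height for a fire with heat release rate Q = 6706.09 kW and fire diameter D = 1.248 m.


Q^(2/5) = 33.930
0.235 * Q^(2/5) = 7.9736
1.02 * D = 1.2730
L = 6.7007 m

6.7007 m


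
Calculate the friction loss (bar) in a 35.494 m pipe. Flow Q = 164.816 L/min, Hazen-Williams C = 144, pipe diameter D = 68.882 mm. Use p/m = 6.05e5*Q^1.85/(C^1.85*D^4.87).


Q^1.85 = 12631
C^1.85 = 9839.4
D^4.87 = 8.9449e+08
p/m = 0.00086828 bar/m
p_total = 0.00086828 * 35.494 = 0.030819 bar

0.030819 bar


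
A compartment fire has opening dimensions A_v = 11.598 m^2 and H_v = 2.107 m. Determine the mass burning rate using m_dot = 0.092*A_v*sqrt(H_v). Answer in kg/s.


sqrt(H_v) = 1.4516
m_dot = 0.092 * 11.598 * 1.4516 = 1.5488 kg/s

1.5488 kg/s


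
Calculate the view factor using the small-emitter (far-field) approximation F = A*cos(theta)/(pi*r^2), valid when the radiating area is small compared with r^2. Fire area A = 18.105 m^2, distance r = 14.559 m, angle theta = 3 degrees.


cos(3 deg) = 0.99863
pi*r^2 = 665.91
F = 18.105 * 0.99863 / 665.91 = 0.027151

0.027151


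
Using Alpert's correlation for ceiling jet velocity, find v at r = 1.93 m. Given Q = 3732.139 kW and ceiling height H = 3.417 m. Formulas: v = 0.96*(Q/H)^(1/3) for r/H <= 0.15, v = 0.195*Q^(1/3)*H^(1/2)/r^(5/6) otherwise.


r/H = 1.93 / 3.417 = 0.56482
r/H > 0.15, so v = 0.195*Q^(1/3)*H^(1/2)/r^(5/6)
Q^(1/3) = 15.511
H^(1/2) = 1.8485
r^(5/6) = 1.7297
v = 0.195 * 15.511 * 1.8485 / 1.7297 = 3.2326 m/s

3.2326 m/s


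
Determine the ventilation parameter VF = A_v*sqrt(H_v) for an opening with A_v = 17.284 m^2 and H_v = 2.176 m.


sqrt(H_v) = 1.4751
VF = 17.284 * 1.4751 = 25.496 m^(5/2)

25.496 m^(5/2)


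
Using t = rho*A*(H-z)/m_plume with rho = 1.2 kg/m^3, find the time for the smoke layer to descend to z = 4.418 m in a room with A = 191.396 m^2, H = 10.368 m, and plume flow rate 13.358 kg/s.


H - z = 5.95 m
t = 1.2 * 191.396 * 5.95 / 13.358 = 102.30 s

102.30 s


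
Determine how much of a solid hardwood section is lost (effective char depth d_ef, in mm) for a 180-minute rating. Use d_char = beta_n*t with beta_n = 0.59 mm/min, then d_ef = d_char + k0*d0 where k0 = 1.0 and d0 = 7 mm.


d_char = 0.59 * 180 = 106.2 mm
d_ef = 106.2 + 1.0*7 = 113.2 mm

113.2 mm


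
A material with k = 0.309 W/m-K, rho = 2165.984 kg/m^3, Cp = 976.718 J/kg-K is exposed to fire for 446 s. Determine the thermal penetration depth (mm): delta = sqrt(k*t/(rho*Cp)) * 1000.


alpha = 0.309 / (2165.984 * 976.718) = 1.4606e-07 m^2/s
alpha * t = 6.5143e-05
delta = sqrt(6.5143e-05) * 1000 = 8.0711 mm

8.0711 mm


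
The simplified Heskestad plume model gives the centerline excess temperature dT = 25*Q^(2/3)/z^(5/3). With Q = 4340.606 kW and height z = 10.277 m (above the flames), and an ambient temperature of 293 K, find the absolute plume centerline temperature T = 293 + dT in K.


Q^(2/3) = 266.09
z^(5/3) = 48.578
dT = 25 * 266.09 / 48.578 = 136.94 K
T = 293 + 136.94 = 429.94 K

429.94 K


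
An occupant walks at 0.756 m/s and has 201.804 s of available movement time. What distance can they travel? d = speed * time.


d = 0.756 * 201.804 = 152.56 m

152.56 m


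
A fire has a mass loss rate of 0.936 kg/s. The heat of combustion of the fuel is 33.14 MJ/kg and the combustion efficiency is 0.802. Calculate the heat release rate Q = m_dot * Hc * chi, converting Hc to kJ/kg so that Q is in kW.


Hc = 33.14 MJ/kg = 33.14 * 1000 kJ/kg = 33140 kJ/kg
Q = 0.936 kg/s * 33140 kJ/kg * 0.802 = 24877 kW

24877 kW


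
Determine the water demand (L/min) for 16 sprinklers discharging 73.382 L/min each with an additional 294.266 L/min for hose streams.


Sprinkler demand = 16 * 73.382 = 1174.112 L/min
Total = 1174.112 + 294.266 = 1468.378 L/min

1468.378 L/min


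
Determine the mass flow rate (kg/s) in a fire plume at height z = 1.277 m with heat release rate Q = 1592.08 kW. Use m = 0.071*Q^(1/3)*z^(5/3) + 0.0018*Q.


Q^(1/3) = 11.677
z^(5/3) = 1.5031
First term = 0.071 * 11.677 * 1.5031 = 1.2461
Second term = 0.0018 * 1592.08 = 2.8657
m = 4.1119 kg/s

4.1119 kg/s


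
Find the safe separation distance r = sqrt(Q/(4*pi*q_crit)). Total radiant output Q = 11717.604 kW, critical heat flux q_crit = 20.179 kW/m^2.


4*pi*q_crit = 253.58
Q/(4*pi*q_crit) = 46.209
r = sqrt(46.209) = 6.7977 m

6.7977 m


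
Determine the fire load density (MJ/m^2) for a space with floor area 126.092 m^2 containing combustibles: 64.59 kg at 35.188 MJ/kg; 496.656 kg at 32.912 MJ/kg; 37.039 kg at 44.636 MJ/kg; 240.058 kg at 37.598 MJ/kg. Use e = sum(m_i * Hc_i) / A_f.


Total energy = 64.59*35.188 + 496.656*32.912 + 37.039*44.636 + 240.058*37.598
= 2272.793 + 16345.94 + 1653.273 + 9025.701
= 29297.71 MJ
e = 29297.71 / 126.092 = 232.35 MJ/m^2

232.35 MJ/m^2


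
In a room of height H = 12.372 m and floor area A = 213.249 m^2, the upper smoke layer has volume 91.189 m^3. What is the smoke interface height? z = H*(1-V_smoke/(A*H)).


V/(A*H) = 0.034563
1 - 0.034563 = 0.96544
z = 12.372 * 0.96544 = 11.944 m

11.944 m


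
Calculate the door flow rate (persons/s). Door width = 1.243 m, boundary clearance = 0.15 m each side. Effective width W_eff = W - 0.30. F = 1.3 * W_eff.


W_eff = 1.243 - 0.30 = 0.943 m
F = 1.3 * 0.943 = 1.2259 persons/s

1.2259 persons/s


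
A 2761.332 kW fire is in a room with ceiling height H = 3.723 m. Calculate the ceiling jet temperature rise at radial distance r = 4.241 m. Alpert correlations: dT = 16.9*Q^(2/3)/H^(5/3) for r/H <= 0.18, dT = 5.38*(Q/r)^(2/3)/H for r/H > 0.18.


r/H = 4.241 / 3.723 = 1.1391
r/H > 0.18, so dT = 5.38*(Q/r)^(2/3)/H
Q/r = 651.10
(Q/r)^(2/3) = 75.122
dT = 5.38 * 75.122 / 3.723 = 108.56 K

108.56 K


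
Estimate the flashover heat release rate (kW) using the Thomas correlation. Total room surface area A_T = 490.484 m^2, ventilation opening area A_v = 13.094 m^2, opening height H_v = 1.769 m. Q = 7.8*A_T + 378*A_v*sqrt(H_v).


7.8*A_T = 3825.8
sqrt(H_v) = 1.3300
378*A_v*sqrt(H_v) = 6583.1
Q = 3825.8 + 6583.1 = 10409 kW

10409 kW


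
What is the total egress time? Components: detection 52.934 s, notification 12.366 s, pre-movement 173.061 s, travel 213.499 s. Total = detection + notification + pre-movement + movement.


Total = 52.934 + 12.366 + 173.061 + 213.499 = 451.86 s

451.86 s


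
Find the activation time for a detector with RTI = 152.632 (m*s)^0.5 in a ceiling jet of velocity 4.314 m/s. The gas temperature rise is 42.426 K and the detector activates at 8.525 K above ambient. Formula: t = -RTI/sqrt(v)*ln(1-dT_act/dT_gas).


dT_act/dT_gas = 0.20094
ln(1 - 0.20094) = -0.22432
t = -152.632 / sqrt(4.314) * -0.22432 = 16.484 s

16.484 s


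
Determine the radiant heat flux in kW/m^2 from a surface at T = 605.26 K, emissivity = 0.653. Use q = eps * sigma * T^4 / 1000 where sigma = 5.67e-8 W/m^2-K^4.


T^4 = 1.3420e+11
q = 0.653 * 5.67e-8 * 1.3420e+11 / 1000 = 4.9689 kW/m^2

4.9689 kW/m^2


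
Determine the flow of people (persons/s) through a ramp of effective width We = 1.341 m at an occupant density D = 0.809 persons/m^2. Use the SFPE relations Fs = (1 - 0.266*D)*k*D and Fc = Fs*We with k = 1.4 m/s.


1 - 0.266*D = 1 - 0.266*0.809 = 0.78481
Fs = 0.78481 * 1.4 * 0.809 = 0.88887 persons/(s*m)
Fc = 0.88887 * 1.341 = 1.1920 persons/s

1.1920 persons/s


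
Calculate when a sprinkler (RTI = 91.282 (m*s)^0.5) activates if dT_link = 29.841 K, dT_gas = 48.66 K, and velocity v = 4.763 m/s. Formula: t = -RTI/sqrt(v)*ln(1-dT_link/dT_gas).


dT_link/dT_gas = 0.61326
ln(1 - 0.61326) = -0.94999
t = -91.282 / sqrt(4.763) * -0.94999 = 39.734 s

39.734 s


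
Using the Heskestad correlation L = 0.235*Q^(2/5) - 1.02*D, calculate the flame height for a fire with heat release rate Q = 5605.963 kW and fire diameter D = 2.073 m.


Q^(2/5) = 31.583
0.235 * Q^(2/5) = 7.4221
1.02 * D = 2.1145
L = 5.3077 m

5.3077 m


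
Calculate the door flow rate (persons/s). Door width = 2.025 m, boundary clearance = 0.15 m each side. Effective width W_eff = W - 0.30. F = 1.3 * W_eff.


W_eff = 2.025 - 0.30 = 1.725 m
F = 1.3 * 1.725 = 2.2425 persons/s

2.2425 persons/s


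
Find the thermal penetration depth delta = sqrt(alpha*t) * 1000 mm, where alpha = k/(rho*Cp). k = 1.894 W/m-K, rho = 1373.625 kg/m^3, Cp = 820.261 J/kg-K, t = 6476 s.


alpha = 1.894 / (1373.625 * 820.261) = 1.6810e-06 m^2/s
alpha * t = 0.010886
delta = sqrt(0.010886) * 1000 = 104.34 mm

104.34 mm


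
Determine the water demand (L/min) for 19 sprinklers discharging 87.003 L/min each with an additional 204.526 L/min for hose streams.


Sprinkler demand = 19 * 87.003 = 1653.057 L/min
Total = 1653.057 + 204.526 = 1857.583 L/min

1857.583 L/min


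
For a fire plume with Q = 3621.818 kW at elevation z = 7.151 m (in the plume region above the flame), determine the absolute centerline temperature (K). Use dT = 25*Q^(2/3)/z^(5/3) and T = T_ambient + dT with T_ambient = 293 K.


Q^(2/3) = 235.84
z^(5/3) = 26.543
dT = 25 * 235.84 / 26.543 = 222.13 K
T = 293 + 222.13 = 515.13 K

515.13 K


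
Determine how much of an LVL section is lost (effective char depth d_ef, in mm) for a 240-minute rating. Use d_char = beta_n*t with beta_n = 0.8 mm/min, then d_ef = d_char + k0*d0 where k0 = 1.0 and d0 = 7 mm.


d_char = 0.8 * 240 = 192 mm
d_ef = 192 + 1.0*7 = 199 mm

199 mm


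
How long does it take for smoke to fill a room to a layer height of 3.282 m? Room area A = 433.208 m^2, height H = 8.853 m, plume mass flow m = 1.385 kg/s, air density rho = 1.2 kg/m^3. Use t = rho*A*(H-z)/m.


H - z = 5.571 m
t = 1.2 * 433.208 * 5.571 / 1.385 = 2091.0 s

2091.0 s


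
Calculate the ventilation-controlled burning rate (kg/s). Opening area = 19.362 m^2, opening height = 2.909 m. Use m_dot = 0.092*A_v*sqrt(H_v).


sqrt(H_v) = 1.7056
m_dot = 0.092 * 19.362 * 1.7056 = 3.0382 kg/s

3.0382 kg/s


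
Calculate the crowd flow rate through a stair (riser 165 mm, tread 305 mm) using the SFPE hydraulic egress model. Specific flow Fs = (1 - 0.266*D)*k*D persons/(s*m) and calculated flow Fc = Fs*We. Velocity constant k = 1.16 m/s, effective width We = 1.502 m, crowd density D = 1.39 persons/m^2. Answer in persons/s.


1 - 0.266*D = 1 - 0.266*1.39 = 0.63026
Fs = 0.63026 * 1.16 * 1.39 = 1.0162 persons/(s*m)
Fc = 1.0162 * 1.502 = 1.5264 persons/s

1.5264 persons/s


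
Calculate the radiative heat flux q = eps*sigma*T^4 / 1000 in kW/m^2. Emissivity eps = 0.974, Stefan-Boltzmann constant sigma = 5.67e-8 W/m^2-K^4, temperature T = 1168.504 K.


T^4 = 1.8643e+12
q = 0.974 * 5.67e-8 * 1.8643e+12 / 1000 = 102.96 kW/m^2

102.96 kW/m^2


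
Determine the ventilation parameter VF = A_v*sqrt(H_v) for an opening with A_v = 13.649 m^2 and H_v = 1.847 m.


sqrt(H_v) = 1.3590
VF = 13.649 * 1.3590 = 18.550 m^(5/2)

18.550 m^(5/2)


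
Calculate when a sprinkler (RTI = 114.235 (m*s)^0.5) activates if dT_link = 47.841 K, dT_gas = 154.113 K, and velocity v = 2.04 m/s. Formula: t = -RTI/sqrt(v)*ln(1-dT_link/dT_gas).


dT_link/dT_gas = 0.31043
ln(1 - 0.31043) = -0.37168
t = -114.235 / sqrt(2.04) * -0.37168 = 29.727 s

29.727 s


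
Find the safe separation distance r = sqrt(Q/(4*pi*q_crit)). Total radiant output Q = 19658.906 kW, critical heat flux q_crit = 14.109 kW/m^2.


4*pi*q_crit = 177.30
Q/(4*pi*q_crit) = 110.88
r = sqrt(110.88) = 10.530 m

10.530 m


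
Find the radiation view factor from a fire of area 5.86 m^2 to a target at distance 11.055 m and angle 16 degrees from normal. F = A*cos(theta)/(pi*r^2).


cos(16 deg) = 0.96126
pi*r^2 = 383.94
F = 5.86 * 0.96126 / 383.94 = 0.014671

0.014671


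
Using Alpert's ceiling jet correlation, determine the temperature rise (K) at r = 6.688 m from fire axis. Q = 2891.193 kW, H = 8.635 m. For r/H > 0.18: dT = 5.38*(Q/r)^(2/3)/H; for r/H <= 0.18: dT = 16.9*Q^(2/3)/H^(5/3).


r/H = 6.688 / 8.635 = 0.77452
r/H > 0.18, so dT = 5.38*(Q/r)^(2/3)/H
Q/r = 432.30
(Q/r)^(2/3) = 57.173
dT = 5.38 * 57.173 / 8.635 = 35.621 K

35.621 K


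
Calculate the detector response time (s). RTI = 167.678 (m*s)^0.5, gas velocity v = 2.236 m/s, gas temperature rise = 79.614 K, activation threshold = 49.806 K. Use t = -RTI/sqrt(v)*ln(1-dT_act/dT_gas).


dT_act/dT_gas = 0.62559
ln(1 - 0.62559) = -0.98241
t = -167.678 / sqrt(2.236) * -0.98241 = 110.16 s

110.16 s


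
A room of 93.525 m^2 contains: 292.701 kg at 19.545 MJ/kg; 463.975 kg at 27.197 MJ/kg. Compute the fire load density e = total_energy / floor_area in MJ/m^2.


Total energy = 292.701*19.545 + 463.975*27.197
= 5720.841 + 12618.73
= 18339.57 MJ
e = 18339.57 / 93.525 = 196.09 MJ/m^2

196.09 MJ/m^2


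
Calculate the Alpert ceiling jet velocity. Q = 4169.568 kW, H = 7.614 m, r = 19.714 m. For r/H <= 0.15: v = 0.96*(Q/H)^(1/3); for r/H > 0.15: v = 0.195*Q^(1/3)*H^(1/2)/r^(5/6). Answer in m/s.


r/H = 19.714 / 7.614 = 2.5892
r/H > 0.15, so v = 0.195*Q^(1/3)*H^(1/2)/r^(5/6)
Q^(1/3) = 16.095
H^(1/2) = 2.7593
r^(5/6) = 11.994
v = 0.195 * 16.095 * 2.7593 / 11.994 = 0.72204 m/s

0.72204 m/s


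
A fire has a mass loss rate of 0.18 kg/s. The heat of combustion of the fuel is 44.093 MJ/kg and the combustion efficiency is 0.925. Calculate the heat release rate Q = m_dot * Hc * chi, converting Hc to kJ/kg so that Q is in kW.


Hc = 44.093 MJ/kg = 44.093 * 1000 kJ/kg = 44093 kJ/kg
Q = 0.18 kg/s * 44093 kJ/kg * 0.925 = 7341.5 kW

7341.5 kW


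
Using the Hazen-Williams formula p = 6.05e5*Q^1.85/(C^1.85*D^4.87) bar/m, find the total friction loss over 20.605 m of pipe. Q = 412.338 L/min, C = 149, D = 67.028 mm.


Q^1.85 = 68900
C^1.85 = 10481
D^4.87 = 7.8319e+08
p/m = 0.0050782 bar/m
p_total = 0.0050782 * 20.605 = 0.10464 bar

0.10464 bar


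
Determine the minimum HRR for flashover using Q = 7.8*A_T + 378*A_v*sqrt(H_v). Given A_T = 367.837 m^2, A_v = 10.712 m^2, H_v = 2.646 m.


7.8*A_T = 2869.1
sqrt(H_v) = 1.6267
378*A_v*sqrt(H_v) = 6586.5
Q = 2869.1 + 6586.5 = 9455.7 kW

9455.7 kW


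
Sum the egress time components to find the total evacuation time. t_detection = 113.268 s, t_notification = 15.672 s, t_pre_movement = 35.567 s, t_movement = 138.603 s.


Total = 113.268 + 15.672 + 35.567 + 138.603 = 303.11 s

303.11 s


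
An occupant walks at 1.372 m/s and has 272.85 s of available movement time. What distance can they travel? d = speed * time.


d = 1.372 * 272.85 = 374.35 m

374.35 m


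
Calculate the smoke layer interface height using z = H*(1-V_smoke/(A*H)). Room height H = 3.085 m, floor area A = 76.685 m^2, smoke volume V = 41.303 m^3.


V/(A*H) = 0.17459
1 - 0.17459 = 0.82541
z = 3.085 * 0.82541 = 2.5464 m

2.5464 m


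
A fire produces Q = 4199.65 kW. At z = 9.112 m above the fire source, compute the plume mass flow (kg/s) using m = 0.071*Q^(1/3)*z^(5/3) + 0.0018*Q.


Q^(1/3) = 16.134
z^(5/3) = 39.752
First term = 0.071 * 16.134 * 39.752 = 45.536
Second term = 0.0018 * 4199.65 = 7.5594
m = 53.095 kg/s

53.095 kg/s


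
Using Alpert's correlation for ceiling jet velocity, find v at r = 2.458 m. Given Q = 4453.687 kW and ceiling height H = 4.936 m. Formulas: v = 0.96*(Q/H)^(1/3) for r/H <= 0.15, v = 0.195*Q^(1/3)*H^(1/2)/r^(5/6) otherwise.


r/H = 2.458 / 4.936 = 0.49797
r/H > 0.15, so v = 0.195*Q^(1/3)*H^(1/2)/r^(5/6)
Q^(1/3) = 16.453
H^(1/2) = 2.2217
r^(5/6) = 2.1159
v = 0.195 * 16.453 * 2.2217 / 2.1159 = 3.3688 m/s

3.3688 m/s


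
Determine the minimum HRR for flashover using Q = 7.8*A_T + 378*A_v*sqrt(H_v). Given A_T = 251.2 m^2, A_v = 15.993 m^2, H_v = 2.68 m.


7.8*A_T = 1959.36
sqrt(H_v) = 1.6371
378*A_v*sqrt(H_v) = 9896.7
Q = 1959.36 + 9896.7 = 11856 kW

11856 kW


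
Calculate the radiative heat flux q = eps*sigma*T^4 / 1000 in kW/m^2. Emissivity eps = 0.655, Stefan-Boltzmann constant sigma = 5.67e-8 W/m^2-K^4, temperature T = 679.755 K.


T^4 = 2.1351e+11
q = 0.655 * 5.67e-8 * 2.1351e+11 / 1000 = 7.9293 kW/m^2

7.9293 kW/m^2


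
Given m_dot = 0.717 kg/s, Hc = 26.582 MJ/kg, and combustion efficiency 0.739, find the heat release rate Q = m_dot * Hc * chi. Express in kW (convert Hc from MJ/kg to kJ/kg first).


Hc = 26.582 MJ/kg = 26.582 * 1000 kJ/kg = 26582 kJ/kg
Q = 0.717 kg/s * 26582 kJ/kg * 0.739 = 14085 kW

14085 kW


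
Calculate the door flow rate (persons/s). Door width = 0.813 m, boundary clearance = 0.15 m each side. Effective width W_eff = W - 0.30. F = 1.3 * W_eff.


W_eff = 0.813 - 0.30 = 0.513 m
F = 1.3 * 0.513 = 0.66690 persons/s

0.66690 persons/s


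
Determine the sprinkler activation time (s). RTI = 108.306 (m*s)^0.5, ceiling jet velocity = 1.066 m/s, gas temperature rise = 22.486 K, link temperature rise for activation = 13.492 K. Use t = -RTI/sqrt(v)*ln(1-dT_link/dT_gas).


dT_link/dT_gas = 0.60002
ln(1 - 0.60002) = -0.91634
t = -108.306 / sqrt(1.066) * -0.91634 = 96.123 s

96.123 s


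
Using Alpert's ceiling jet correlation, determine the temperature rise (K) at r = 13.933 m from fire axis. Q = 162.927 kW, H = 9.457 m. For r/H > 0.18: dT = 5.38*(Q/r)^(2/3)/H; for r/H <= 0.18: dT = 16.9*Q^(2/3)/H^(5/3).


r/H = 13.933 / 9.457 = 1.4733
r/H > 0.18, so dT = 5.38*(Q/r)^(2/3)/H
Q/r = 11.694
(Q/r)^(2/3) = 5.1519
dT = 5.38 * 5.1519 / 9.457 = 2.9309 K

2.9309 K


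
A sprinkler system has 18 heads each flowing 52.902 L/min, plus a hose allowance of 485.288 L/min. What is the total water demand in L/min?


Sprinkler demand = 18 * 52.902 = 952.236 L/min
Total = 952.236 + 485.288 = 1437.524 L/min

1437.524 L/min


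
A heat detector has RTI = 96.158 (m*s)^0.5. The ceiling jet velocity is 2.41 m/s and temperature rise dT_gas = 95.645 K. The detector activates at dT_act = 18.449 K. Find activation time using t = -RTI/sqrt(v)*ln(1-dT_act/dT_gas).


dT_act/dT_gas = 0.19289
ln(1 - 0.19289) = -0.21430
t = -96.158 / sqrt(2.41) * -0.21430 = 13.274 s

13.274 s


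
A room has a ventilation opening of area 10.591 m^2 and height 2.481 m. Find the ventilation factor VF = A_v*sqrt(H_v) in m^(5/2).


sqrt(H_v) = 1.5751
VF = 10.591 * 1.5751 = 16.682 m^(5/2)

16.682 m^(5/2)


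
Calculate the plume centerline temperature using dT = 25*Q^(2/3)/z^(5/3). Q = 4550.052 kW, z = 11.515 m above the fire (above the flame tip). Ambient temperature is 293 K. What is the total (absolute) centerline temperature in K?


Q^(2/3) = 274.59
z^(5/3) = 58.718
dT = 25 * 274.59 / 58.718 = 116.91 K
T = 293 + 116.91 = 409.91 K

409.91 K


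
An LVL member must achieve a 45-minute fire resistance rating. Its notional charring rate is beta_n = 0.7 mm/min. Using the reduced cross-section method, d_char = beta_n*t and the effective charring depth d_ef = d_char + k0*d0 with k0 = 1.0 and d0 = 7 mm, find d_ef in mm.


d_char = 0.7 * 45 = 31.5 mm
d_ef = 31.5 + 1.0*7 = 38.5 mm

38.5 mm


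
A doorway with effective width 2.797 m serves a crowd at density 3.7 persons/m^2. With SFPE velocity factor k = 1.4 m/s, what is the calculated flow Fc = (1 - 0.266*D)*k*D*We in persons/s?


1 - 0.266*D = 1 - 0.266*3.7 = 0.015800
Fs = 0.015800 * 1.4 * 3.7 = 0.081844 persons/(s*m)
Fc = 0.081844 * 2.797 = 0.22892 persons/s

0.22892 persons/s


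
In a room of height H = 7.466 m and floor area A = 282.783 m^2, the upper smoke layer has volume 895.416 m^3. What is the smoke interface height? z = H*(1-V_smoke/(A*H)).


V/(A*H) = 0.42411
1 - 0.42411 = 0.57589
z = 7.466 * 0.57589 = 4.2996 m

4.2996 m


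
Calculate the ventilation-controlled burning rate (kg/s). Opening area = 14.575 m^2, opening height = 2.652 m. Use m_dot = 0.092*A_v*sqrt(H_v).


sqrt(H_v) = 1.6285
m_dot = 0.092 * 14.575 * 1.6285 = 2.1837 kg/s

2.1837 kg/s


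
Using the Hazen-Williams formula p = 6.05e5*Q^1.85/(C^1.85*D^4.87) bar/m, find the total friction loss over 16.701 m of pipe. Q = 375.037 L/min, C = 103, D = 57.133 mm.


Q^1.85 = 57815
C^1.85 = 5293.6
D^4.87 = 3.5978e+08
p/m = 0.018366 bar/m
p_total = 0.018366 * 16.701 = 0.30672 bar

0.30672 bar


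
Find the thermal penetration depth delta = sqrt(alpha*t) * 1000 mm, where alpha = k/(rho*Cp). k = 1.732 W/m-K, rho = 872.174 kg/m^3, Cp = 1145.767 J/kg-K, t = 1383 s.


alpha = 1.732 / (872.174 * 1145.767) = 1.7332e-06 m^2/s
alpha * t = 0.0023970
delta = sqrt(0.0023970) * 1000 = 48.959 mm

48.959 mm


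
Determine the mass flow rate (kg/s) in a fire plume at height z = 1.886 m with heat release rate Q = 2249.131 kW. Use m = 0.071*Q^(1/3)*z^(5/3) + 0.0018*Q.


Q^(1/3) = 13.102
z^(5/3) = 2.8790
First term = 0.071 * 13.102 * 2.8790 = 2.6781
Second term = 0.0018 * 2249.131 = 4.0484
m = 6.7266 kg/s

6.7266 kg/s


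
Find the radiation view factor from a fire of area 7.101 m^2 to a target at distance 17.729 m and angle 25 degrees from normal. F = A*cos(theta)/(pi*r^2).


cos(25 deg) = 0.90631
pi*r^2 = 987.46
F = 7.101 * 0.90631 / 987.46 = 0.0065174

0.0065174


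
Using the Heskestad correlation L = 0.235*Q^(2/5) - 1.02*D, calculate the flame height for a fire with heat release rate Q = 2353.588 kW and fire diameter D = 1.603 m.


Q^(2/5) = 22.320
0.235 * Q^(2/5) = 5.2452
1.02 * D = 1.6351
L = 3.6101 m

3.6101 m


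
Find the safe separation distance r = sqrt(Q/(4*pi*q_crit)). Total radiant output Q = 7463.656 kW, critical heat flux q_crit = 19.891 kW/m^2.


4*pi*q_crit = 249.96
Q/(4*pi*q_crit) = 29.860
r = sqrt(29.860) = 5.4644 m

5.4644 m


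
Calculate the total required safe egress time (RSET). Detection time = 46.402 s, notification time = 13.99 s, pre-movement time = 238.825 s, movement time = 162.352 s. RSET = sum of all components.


Total = 46.402 + 13.99 + 238.825 + 162.352 = 461.569 s

461.569 s


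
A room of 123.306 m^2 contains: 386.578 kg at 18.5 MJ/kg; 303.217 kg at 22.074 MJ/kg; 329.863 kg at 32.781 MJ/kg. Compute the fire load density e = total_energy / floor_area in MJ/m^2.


Total energy = 386.578*18.5 + 303.217*22.074 + 329.863*32.781
= 7151.693 + 6693.212 + 10813.24
= 24658.14 MJ
e = 24658.14 / 123.306 = 199.98 MJ/m^2

199.98 MJ/m^2


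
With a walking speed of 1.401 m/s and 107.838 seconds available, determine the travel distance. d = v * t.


d = 1.401 * 107.838 = 151.08 m

151.08 m


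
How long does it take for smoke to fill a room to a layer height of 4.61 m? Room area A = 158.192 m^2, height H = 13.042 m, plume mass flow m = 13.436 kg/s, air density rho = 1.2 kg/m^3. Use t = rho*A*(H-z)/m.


H - z = 8.432 m
t = 1.2 * 158.192 * 8.432 / 13.436 = 119.13 s

119.13 s


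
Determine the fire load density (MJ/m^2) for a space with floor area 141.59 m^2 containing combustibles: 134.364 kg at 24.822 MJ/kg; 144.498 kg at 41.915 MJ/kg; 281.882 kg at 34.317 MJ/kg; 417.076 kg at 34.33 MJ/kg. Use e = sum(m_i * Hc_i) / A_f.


Total energy = 134.364*24.822 + 144.498*41.915 + 281.882*34.317 + 417.076*34.33
= 3335.183 + 6056.634 + 9673.345 + 14318.22
= 33383.38 MJ
e = 33383.38 / 141.59 = 235.77 MJ/m^2

235.77 MJ/m^2


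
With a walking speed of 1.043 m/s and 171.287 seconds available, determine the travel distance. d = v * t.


d = 1.043 * 171.287 = 178.65 m

178.65 m


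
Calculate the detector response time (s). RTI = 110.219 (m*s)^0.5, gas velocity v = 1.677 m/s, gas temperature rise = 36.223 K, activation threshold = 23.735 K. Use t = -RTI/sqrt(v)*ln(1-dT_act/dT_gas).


dT_act/dT_gas = 0.65525
ln(1 - 0.65525) = -1.0649
t = -110.219 / sqrt(1.677) * -1.0649 = 90.638 s

90.638 s


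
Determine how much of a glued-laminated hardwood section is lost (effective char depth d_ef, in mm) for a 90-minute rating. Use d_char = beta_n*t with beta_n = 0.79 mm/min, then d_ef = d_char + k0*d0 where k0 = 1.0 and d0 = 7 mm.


d_char = 0.79 * 90 = 71.1 mm
d_ef = 71.1 + 1.0*7 = 78.1 mm

78.1 mm


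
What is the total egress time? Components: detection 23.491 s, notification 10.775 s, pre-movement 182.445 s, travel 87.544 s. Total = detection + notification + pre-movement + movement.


Total = 23.491 + 10.775 + 182.445 + 87.544 = 304.255 s

304.255 s


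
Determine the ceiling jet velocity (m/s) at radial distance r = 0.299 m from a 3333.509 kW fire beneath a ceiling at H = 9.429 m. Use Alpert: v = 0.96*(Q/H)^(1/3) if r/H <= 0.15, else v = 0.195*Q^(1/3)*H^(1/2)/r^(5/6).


r/H = 0.299 / 9.429 = 0.031711
r/H <= 0.15, so v = 0.96*(Q/H)^(1/3)
Q/H = 353.54
(Q/H)^(1/3) = 7.0710
v = 0.96 * 7.0710 = 6.7881 m/s

6.7881 m/s


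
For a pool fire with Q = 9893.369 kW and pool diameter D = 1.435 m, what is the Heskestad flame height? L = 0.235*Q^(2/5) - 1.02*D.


Q^(2/5) = 39.640
0.235 * Q^(2/5) = 9.3155
1.02 * D = 1.4637
L = 7.8518 m

7.8518 m


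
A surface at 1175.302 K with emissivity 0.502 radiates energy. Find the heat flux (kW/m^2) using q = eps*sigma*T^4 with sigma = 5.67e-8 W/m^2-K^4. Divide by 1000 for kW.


T^4 = 1.9081e+12
q = 0.502 * 5.67e-8 * 1.9081e+12 / 1000 = 54.311 kW/m^2

54.311 kW/m^2


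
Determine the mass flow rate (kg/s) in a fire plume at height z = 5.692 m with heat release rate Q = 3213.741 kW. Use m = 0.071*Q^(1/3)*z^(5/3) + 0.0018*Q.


Q^(1/3) = 14.757
z^(5/3) = 18.146
First term = 0.071 * 14.757 * 18.146 = 19.012
Second term = 0.0018 * 3213.741 = 5.7847
m = 24.797 kg/s

24.797 kg/s


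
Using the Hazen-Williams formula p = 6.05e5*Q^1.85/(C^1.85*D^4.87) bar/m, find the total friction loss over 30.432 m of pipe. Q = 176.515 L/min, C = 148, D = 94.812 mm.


Q^1.85 = 14340
C^1.85 = 10351
D^4.87 = 4.2396e+09
p/m = 0.00019769 bar/m
p_total = 0.00019769 * 30.432 = 0.0060162 bar

0.0060162 bar


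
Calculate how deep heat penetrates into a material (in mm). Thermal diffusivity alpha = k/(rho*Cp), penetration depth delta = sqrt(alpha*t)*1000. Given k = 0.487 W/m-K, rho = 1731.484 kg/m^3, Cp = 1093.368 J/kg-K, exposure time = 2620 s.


alpha = 0.487 / (1731.484 * 1093.368) = 2.5724e-07 m^2/s
alpha * t = 0.00067398
delta = sqrt(0.00067398) * 1000 = 25.961 mm

25.961 mm


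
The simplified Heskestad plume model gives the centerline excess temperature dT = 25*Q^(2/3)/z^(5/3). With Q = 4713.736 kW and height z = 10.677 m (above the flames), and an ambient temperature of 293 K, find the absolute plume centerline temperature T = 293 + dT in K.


Q^(2/3) = 281.13
z^(5/3) = 51.770
dT = 25 * 281.13 / 51.770 = 135.76 K
T = 293 + 135.76 = 428.76 K

428.76 K


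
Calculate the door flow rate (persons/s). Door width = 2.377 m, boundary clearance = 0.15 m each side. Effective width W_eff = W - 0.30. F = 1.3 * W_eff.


W_eff = 2.377 - 0.30 = 2.077 m
F = 1.3 * 2.077 = 2.7001 persons/s

2.7001 persons/s


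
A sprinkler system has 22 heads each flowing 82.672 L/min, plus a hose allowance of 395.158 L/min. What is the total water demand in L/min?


Sprinkler demand = 22 * 82.672 = 1818.784 L/min
Total = 1818.784 + 395.158 = 2213.942 L/min

2213.942 L/min


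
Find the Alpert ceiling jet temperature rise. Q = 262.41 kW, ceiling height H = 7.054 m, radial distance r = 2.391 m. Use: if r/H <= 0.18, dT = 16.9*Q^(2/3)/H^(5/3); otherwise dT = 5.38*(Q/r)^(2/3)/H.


r/H = 2.391 / 7.054 = 0.33896
r/H > 0.18, so dT = 5.38*(Q/r)^(2/3)/H
Q/r = 109.75
(Q/r)^(2/3) = 22.923
dT = 5.38 * 22.923 / 7.054 = 17.483 K

17.483 K


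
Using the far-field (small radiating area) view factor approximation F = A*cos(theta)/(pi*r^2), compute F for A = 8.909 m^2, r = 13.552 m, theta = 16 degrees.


cos(16 deg) = 0.96126
pi*r^2 = 576.97
F = 8.909 * 0.96126 / 576.97 = 0.014843

0.014843


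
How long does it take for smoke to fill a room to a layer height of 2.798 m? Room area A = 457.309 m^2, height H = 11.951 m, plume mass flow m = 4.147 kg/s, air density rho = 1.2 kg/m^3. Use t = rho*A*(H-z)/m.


H - z = 9.153 m
t = 1.2 * 457.309 * 9.153 / 4.147 = 1211.2 s

1211.2 s


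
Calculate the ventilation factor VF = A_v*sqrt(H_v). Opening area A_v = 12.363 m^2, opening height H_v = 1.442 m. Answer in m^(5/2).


sqrt(H_v) = 1.2008
VF = 12.363 * 1.2008 = 14.846 m^(5/2)

14.846 m^(5/2)


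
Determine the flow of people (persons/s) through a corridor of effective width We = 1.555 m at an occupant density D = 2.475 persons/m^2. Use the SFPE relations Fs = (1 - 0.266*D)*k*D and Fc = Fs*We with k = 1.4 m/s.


1 - 0.266*D = 1 - 0.266*2.475 = 0.34165
Fs = 0.34165 * 1.4 * 2.475 = 1.1838 persons/(s*m)
Fc = 1.1838 * 1.555 = 1.8408 persons/s

1.8408 persons/s


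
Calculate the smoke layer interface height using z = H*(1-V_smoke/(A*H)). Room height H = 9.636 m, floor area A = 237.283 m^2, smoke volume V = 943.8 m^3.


V/(A*H) = 0.41278
1 - 0.41278 = 0.58722
z = 9.636 * 0.58722 = 5.6585 m

5.6585 m


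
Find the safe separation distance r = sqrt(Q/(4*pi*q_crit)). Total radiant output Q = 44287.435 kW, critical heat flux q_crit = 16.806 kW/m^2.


4*pi*q_crit = 211.19
Q/(4*pi*q_crit) = 209.70
r = sqrt(209.70) = 14.481 m

14.481 m


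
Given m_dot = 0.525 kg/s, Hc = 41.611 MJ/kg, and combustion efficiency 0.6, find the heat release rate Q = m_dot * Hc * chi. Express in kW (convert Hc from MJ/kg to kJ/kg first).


Hc = 41.611 MJ/kg = 41.611 * 1000 kJ/kg = 41611 kJ/kg
Q = 0.525 kg/s * 41611 kJ/kg * 0.6 = 13107.465 kW

13107.465 kW


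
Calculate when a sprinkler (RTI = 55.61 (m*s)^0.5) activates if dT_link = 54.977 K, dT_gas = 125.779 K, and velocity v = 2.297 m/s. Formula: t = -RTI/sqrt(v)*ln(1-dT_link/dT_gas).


dT_link/dT_gas = 0.43709
ln(1 - 0.43709) = -0.57464
t = -55.61 / sqrt(2.297) * -0.57464 = 21.085 s

21.085 s


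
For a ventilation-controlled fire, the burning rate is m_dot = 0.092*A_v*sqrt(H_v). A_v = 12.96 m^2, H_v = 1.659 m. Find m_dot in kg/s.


sqrt(H_v) = 1.2880
m_dot = 0.092 * 12.96 * 1.2880 = 1.5357 kg/s

1.5357 kg/s


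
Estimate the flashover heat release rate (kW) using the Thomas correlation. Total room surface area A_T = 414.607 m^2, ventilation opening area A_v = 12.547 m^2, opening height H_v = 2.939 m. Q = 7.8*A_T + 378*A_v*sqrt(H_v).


7.8*A_T = 3233.9
sqrt(H_v) = 1.7144
378*A_v*sqrt(H_v) = 8130.8
Q = 3233.9 + 8130.8 = 11365 kW

11365 kW


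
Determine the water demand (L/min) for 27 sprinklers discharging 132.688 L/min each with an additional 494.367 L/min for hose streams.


Sprinkler demand = 27 * 132.688 = 3582.576 L/min
Total = 3582.576 + 494.367 = 4076.943 L/min

4076.943 L/min


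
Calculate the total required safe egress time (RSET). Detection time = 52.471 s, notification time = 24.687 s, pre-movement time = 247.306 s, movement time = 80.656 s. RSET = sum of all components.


Total = 52.471 + 24.687 + 247.306 + 80.656 = 405.12 s

405.12 s


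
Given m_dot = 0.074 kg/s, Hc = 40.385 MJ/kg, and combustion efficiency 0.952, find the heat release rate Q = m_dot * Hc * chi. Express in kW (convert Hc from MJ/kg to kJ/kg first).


Hc = 40.385 MJ/kg = 40.385 * 1000 kJ/kg = 40385 kJ/kg
Q = 0.074 kg/s * 40385 kJ/kg * 0.952 = 2845.0 kW

2845.0 kW


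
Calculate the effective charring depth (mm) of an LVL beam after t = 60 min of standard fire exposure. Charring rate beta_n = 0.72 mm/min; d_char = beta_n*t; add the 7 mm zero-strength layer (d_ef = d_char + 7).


d_char = 0.72 * 60 = 43.2 mm
d_ef = 43.2 + 1.0*7 = 50.2 mm

50.2 mm


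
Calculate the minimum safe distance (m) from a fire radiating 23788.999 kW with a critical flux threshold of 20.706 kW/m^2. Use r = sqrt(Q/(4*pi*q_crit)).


4*pi*q_crit = 260.20
Q/(4*pi*q_crit) = 91.426
r = sqrt(91.426) = 9.5617 m

9.5617 m
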